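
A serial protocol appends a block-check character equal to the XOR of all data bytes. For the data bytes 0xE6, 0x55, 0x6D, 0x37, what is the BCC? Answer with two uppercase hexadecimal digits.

XOR the bytes together:
  start with 0xE6
  0xE6 ⊕ 0x55 = 0xB3
  0xB3 ⊕ 0x6D = 0xDE
  0xDE ⊕ 0x37 = 0xE9

E9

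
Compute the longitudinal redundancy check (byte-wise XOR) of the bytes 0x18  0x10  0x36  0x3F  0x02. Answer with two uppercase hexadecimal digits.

03

XOR the bytes together:
  start with 0x18
  0x18 ⊕ 0x10 = 0x08
  0x08 ⊕ 0x36 = 0x3E
  0x3E ⊕ 0x3F = 0x01
  0x01 ⊕ 0x02 = 0x03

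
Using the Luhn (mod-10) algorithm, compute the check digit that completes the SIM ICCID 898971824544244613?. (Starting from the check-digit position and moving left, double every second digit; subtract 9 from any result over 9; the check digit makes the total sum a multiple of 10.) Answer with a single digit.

Partial digits right→left: 3 1 6 4 4 2 4 4 5 4 2 8 1 7 9 8 9 8
Double every second digit counting from the check-digit position (so the 1st, 3rd, 5th, ... of the partial from the right).
  doubled (with −9 where >9): 6 3 8 8 1 4 2 9 9 → sum 50
  kept as-is: 1 4 2 4 4 8 7 8 8 → sum 46
Total = 50 + 46 = 96.
Check digit = (10 − (96 mod 10)) mod 10 = 4.

4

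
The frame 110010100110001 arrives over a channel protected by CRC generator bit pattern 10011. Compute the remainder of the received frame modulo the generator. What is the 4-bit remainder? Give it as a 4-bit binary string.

Modulo-2 division of 110010100110001 by 10011:
  pos 0: 11001 XOR 10011 = 01010
  pos 1: 10100 XOR 10011 = 00111
  pos 3: 11110 XOR 10011 = 01101
  pos 4: 11010 XOR 10011 = 01001
  pos 5: 10011 XOR 10011 = 00000
  pos 10: 10001 XOR 10011 = 00010
Remainder = 0010 (nonzero — an error is detected).

0010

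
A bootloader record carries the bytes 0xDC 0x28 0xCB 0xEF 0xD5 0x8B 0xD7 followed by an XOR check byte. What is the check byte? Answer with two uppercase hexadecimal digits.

XOR the bytes together:
  start with 0xDC
  0xDC ⊕ 0x28 = 0xF4
  0xF4 ⊕ 0xCB = 0x3F
  0x3F ⊕ 0xEF = 0xD0
  0xD0 ⊕ 0xD5 = 0x05
  0x05 ⊕ 0x8B = 0x8E
  0x8E ⊕ 0xD7 = 0x59

59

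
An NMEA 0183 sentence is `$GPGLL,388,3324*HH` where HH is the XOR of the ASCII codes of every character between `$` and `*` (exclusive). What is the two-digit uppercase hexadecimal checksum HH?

65

XOR the ASCII codes of the payload characters:
  'G' = 0x47 → acc = 0x47
  'P' = 0x50 → acc = 0x17
  'G' = 0x47 → acc = 0x50
  'L' = 0x4C → acc = 0x1C
  'L' = 0x4C → acc = 0x50
  ',' = 0x2C → acc = 0x7C
  '3' = 0x33 → acc = 0x4F
  '8' = 0x38 → acc = 0x77
  '8' = 0x38 → acc = 0x4F
  ',' = 0x2C → acc = 0x63
  '3' = 0x33 → acc = 0x50
  '3' = 0x33 → acc = 0x63
  '2' = 0x32 → acc = 0x51
  '4' = 0x34 → acc = 0x65
Checksum = 0x65.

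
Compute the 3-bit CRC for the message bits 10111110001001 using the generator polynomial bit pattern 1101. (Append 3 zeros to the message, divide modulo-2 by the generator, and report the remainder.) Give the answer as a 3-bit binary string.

001

Append 3 zeros: 10111110001001000. Divide by 1101 (XOR where the leading bit is 1):
  pos 0: 1011 XOR 1101 = 0110
  pos 1: 1101 XOR 1101 = 0000
  pos 5: 1100 XOR 1101 = 0001
  pos 8: 1010 XOR 1101 = 0111
  pos 9: 1110 XOR 1101 = 0011
  pos 11: 1110 XOR 1101 = 0011
  pos 13: 1100 XOR 1101 = 0001
Remainder (last 3 bits) = 001. This is the CRC / FCS.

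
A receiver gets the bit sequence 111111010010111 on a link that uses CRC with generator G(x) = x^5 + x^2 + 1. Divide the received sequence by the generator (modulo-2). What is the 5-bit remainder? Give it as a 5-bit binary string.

00000

Modulo-2 division of 111111010010111 by 100101:
  pos 0: 111111 XOR 100101 = 011010
  pos 1: 110100 XOR 100101 = 010001
  pos 2: 100011 XOR 100101 = 000110
  pos 5: 110001 XOR 100101 = 010100
  pos 6: 101000 XOR 100101 = 001101
  pos 8: 110111 XOR 100101 = 010010
  pos 9: 100101 XOR 100101 = 000000
Remainder = 00000 (zero — the frame passes the CRC check).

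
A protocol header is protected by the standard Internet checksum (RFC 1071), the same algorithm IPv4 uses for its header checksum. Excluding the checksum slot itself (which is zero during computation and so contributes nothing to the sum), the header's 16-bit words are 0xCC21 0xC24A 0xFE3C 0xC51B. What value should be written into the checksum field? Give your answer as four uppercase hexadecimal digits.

One's-complement addition (fold any carry out of bit 15 back into bit 0):
  0xCC21 + 0xC24A = 0x18E6B → wrap carry → 0x8E6C
  0x8E6C + 0xFE3C = 0x18CA8 → wrap carry → 0x8CA9
  0x8CA9 + 0xC51B = 0x151C4 → wrap carry → 0x51C5
One's-complement sum = 0x51C5.
Checksum = ~0x51C5 & 0xFFFF = 0xAE3A.

AE3A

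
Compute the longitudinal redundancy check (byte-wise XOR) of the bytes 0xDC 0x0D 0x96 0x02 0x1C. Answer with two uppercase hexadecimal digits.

59

XOR the bytes together:
  start with 0xDC
  0xDC ⊕ 0x0D = 0xD1
  0xD1 ⊕ 0x96 = 0x47
  0x47 ⊕ 0x02 = 0x45
  0x45 ⊕ 0x1C = 0x59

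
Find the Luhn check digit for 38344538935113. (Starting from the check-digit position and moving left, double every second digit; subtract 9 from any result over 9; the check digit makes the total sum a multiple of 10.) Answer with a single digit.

5

Partial digits right→left: 3 1 1 5 3 9 8 3 5 4 4 3 8 3
Double every second digit counting from the check-digit position (so the 1st, 3rd, 5th, ... of the partial from the right).
  doubled (with −9 where >9): 6 2 6 7 1 8 7 → sum 37
  kept as-is: 1 5 9 3 4 3 3 → sum 28
Total = 37 + 28 = 65.
Check digit = (10 − (65 mod 10)) mod 10 = 5.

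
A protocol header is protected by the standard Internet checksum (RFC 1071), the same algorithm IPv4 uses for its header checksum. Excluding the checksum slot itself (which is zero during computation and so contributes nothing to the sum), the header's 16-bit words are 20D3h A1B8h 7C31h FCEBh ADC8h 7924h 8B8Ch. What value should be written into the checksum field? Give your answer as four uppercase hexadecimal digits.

One's-complement addition (fold any carry out of bit 15 back into bit 0):
  0x20D3 + 0xA1B8 = 0x0C28B
  0xC28B + 0x7C31 = 0x13EBC → wrap carry → 0x3EBD
  0x3EBD + 0xFCEB = 0x13BA8 → wrap carry → 0x3BA9
  0x3BA9 + 0xADC8 = 0x0E971
  0xE971 + 0x7924 = 0x16295 → wrap carry → 0x6296
  0x6296 + 0x8B8C = 0x0EE22
One's-complement sum = 0xEE22.
Checksum = ~0xEE22 & 0xFFFF = 0x11DD.

11DD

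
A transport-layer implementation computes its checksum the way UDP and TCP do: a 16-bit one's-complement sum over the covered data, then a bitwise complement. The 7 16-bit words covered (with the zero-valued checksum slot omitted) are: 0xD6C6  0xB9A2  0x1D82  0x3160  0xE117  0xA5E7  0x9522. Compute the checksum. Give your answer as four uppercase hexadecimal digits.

0492

One's-complement addition (fold any carry out of bit 15 back into bit 0):
  0xD6C6 + 0xB9A2 = 0x19068 → wrap carry → 0x9069
  0x9069 + 0x1D82 = 0x0ADEB
  0xADEB + 0x3160 = 0x0DF4B
  0xDF4B + 0xE117 = 0x1C062 → wrap carry → 0xC063
  0xC063 + 0xA5E7 = 0x1664A → wrap carry → 0x664B
  0x664B + 0x9522 = 0x0FB6D
One's-complement sum = 0xFB6D.
Checksum = ~0xFB6D & 0xFFFF = 0x0492.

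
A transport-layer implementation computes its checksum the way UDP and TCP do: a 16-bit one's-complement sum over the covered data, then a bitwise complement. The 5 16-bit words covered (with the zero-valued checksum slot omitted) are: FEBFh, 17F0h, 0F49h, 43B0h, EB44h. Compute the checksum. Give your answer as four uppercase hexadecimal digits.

One's-complement addition (fold any carry out of bit 15 back into bit 0):
  0xFEBF + 0x17F0 = 0x116AF → wrap carry → 0x16B0
  0x16B0 + 0x0F49 = 0x025F9
  0x25F9 + 0x43B0 = 0x069A9
  0x69A9 + 0xEB44 = 0x154ED → wrap carry → 0x54EE
One's-complement sum = 0x54EE.
Checksum = ~0x54EE & 0xFFFF = 0xAB11.

AB11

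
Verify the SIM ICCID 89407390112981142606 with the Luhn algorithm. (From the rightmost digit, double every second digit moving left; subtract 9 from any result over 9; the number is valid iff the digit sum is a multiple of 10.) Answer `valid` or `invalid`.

From the right, keep odd positions and double even positions (subtract 9 from any doubled value over 9):
  doubled (positions 2,4,...): 0 4 2 7 4 2 9 5 8 7 → sum 48
  kept (positions 1,3,...): 6 6 4 1 9 1 0 3 0 9 → sum 39
Total = 87.
87 mod 10 = 7, so the number is invalid.

invalid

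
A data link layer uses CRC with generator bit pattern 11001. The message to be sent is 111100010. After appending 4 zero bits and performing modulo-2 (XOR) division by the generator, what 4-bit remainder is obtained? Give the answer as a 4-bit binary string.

1010

Append 4 zeros: 1111000100000. Divide by 11001 (XOR where the leading bit is 1):
  pos 0: 11110 XOR 11001 = 00111
  pos 2: 11100 XOR 11001 = 00101
  pos 4: 10110 XOR 11001 = 01111
  pos 5: 11110 XOR 11001 = 00111
  pos 7: 11100 XOR 11001 = 00101
Remainder (last 4 bits) = 1010. This is the CRC / FCS.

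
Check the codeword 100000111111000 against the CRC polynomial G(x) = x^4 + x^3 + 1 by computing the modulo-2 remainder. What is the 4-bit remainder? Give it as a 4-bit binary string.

0000

Modulo-2 division of 100000111111000 by 11001:
  pos 0: 10000 XOR 11001 = 01001
  pos 1: 10010 XOR 11001 = 01011
  pos 2: 10111 XOR 11001 = 01110
  pos 3: 11101 XOR 11001 = 00100
  pos 5: 10011 XOR 11001 = 01010
  pos 6: 10101 XOR 11001 = 01100
  pos 7: 11001 XOR 11001 = 00000
Remainder = 0000 (zero — the frame passes the CRC check).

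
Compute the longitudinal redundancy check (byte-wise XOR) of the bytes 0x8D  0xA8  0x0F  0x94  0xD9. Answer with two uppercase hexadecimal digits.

XOR the bytes together:
  start with 0x8D
  0x8D ⊕ 0xA8 = 0x25
  0x25 ⊕ 0x0F = 0x2A
  0x2A ⊕ 0x94 = 0xBE
  0xBE ⊕ 0xD9 = 0x67

67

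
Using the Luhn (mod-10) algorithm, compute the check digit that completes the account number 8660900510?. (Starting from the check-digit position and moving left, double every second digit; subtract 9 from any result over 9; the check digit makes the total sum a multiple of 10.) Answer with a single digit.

2

Partial digits right→left: 0 1 5 0 0 9 0 6 6 8
Double every second digit counting from the check-digit position (so the 1st, 3rd, 5th, ... of the partial from the right).
  doubled (with −9 where >9): 0 1 0 0 3 → sum 4
  kept as-is: 1 0 9 6 8 → sum 24
Total = 4 + 24 = 28.
Check digit = (10 − (28 mod 10)) mod 10 = 2.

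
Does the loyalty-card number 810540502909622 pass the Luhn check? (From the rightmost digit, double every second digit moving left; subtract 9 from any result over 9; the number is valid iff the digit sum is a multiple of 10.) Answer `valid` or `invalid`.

invalid

From the right, keep odd positions and double even positions (subtract 9 from any doubled value over 9):
  doubled (positions 2,4,...): 4 9 9 0 0 1 2 → sum 25
  kept (positions 1,3,...): 2 6 0 2 5 4 0 8 → sum 27
Total = 52.
52 mod 10 = 2, so the number is invalid.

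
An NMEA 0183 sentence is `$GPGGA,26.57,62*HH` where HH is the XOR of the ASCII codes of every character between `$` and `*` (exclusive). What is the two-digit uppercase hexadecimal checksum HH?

XOR the ASCII codes of the payload characters:
  'G' = 0x47 → acc = 0x47
  'P' = 0x50 → acc = 0x17
  'G' = 0x47 → acc = 0x50
  'G' = 0x47 → acc = 0x17
  'A' = 0x41 → acc = 0x56
  ',' = 0x2C → acc = 0x7A
  '2' = 0x32 → acc = 0x48
  '6' = 0x36 → acc = 0x7E
  '.' = 0x2E → acc = 0x50
  '5' = 0x35 → acc = 0x65
  '7' = 0x37 → acc = 0x52
  ',' = 0x2C → acc = 0x7E
  '6' = 0x36 → acc = 0x48
  '2' = 0x32 → acc = 0x7A
Checksum = 0x7A.

7A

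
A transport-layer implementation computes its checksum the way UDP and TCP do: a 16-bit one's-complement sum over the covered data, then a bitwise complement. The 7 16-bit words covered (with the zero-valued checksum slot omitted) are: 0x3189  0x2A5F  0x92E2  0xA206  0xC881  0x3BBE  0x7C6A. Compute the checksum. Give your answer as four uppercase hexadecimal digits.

EE83

One's-complement addition (fold any carry out of bit 15 back into bit 0):
  0x3189 + 0x2A5F = 0x05BE8
  0x5BE8 + 0x92E2 = 0x0EECA
  0xEECA + 0xA206 = 0x190D0 → wrap carry → 0x90D1
  0x90D1 + 0xC881 = 0x15952 → wrap carry → 0x5953
  0x5953 + 0x3BBE = 0x09511
  0x9511 + 0x7C6A = 0x1117B → wrap carry → 0x117C
One's-complement sum = 0x117C.
Checksum = ~0x117C & 0xFFFF = 0xEE83.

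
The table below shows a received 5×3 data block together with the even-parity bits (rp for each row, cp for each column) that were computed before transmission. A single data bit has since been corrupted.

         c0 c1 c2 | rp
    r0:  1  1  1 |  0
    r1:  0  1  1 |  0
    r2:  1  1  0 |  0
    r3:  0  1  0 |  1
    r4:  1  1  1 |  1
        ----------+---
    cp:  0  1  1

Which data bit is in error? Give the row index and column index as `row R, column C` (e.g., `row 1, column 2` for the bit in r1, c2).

row 0, column 0

Recompute each row's even parity and compare to rp:
  r0: data parity 1, sent rp 0 → mismatch
  r1: data parity 0, sent rp 0 → ok
  r2: data parity 0, sent rp 0 → ok
  r3: data parity 1, sent rp 1 → ok
  r4: data parity 1, sent rp 1 → ok
Recompute each column's even parity and compare to cp:
  c0: data parity 1, sent cp 0 → mismatch
  c1: data parity 1, sent cp 1 → ok
  c2: data parity 1, sent cp 1 → ok
Exactly one row (r0) and one column (c0) fail → the flipped bit is at their intersection.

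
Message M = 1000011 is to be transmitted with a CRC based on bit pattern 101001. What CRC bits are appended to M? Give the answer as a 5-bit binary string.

10100

Append 5 zeros: 100001100000. Divide by 101001 (XOR where the leading bit is 1):
  pos 0: 100001 XOR 101001 = 001000
  pos 2: 100010 XOR 101001 = 001011
  pos 4: 101100 XOR 101001 = 000101
Remainder (last 5 bits) = 10100. This is the CRC / FCS.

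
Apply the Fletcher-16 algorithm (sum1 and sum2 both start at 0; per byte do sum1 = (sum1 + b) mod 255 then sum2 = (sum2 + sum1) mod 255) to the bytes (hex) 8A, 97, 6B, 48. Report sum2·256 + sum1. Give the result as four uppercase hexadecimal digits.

Running sums (mod 255):
  after byte 0 (8A): sum1=138, sum2=138
  after byte 1 (97): sum1=34, sum2=172
  after byte 2 (6B): sum1=141, sum2=58
  after byte 3 (48): sum1=213, sum2=16
Checksum = sum2·256 + sum1 = 16·256 + 213 = 4309 = 0x10D5.

10D5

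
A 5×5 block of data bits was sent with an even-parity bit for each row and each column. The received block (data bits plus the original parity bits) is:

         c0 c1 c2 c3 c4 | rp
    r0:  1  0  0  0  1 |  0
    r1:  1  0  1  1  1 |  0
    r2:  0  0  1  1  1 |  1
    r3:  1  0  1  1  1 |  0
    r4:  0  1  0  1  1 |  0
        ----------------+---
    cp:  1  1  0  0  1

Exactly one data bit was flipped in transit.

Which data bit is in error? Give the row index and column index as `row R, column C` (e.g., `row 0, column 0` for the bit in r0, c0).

Recompute each row's even parity and compare to rp:
  r0: data parity 0, sent rp 0 → ok
  r1: data parity 0, sent rp 0 → ok
  r2: data parity 1, sent rp 1 → ok
  r3: data parity 0, sent rp 0 → ok
  r4: data parity 1, sent rp 0 → mismatch
Recompute each column's even parity and compare to cp:
  c0: data parity 1, sent cp 1 → ok
  c1: data parity 1, sent cp 1 → ok
  c2: data parity 1, sent cp 0 → mismatch
  c3: data parity 0, sent cp 0 → ok
  c4: data parity 1, sent cp 1 → ok
Exactly one row (r4) and one column (c2) fail → the flipped bit is at their intersection.

row 4, column 2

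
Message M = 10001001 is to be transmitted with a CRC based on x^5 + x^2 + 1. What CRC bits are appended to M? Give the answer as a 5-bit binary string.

Append 5 zeros: 1000100100000. Divide by 100101 (XOR where the leading bit is 1):
  pos 0: 100010 XOR 100101 = 000111
  pos 3: 111010 XOR 100101 = 011111
  pos 4: 111110 XOR 100101 = 011011
  pos 5: 110110 XOR 100101 = 010011
  pos 6: 100110 XOR 100101 = 000011
Remainder (last 5 bits) = 00110. This is the CRC / FCS.

00110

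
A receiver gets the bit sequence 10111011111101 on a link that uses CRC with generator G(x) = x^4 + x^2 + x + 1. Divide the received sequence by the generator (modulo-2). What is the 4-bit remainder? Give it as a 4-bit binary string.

Modulo-2 division of 10111011111101 by 10111:
  pos 0: 10111 XOR 10111 = 00000
  pos 6: 11111 XOR 10111 = 01000
  pos 7: 10001 XOR 10111 = 00110
  pos 9: 11001 XOR 10111 = 01110
Remainder = 1110 (nonzero — an error is detected).

1110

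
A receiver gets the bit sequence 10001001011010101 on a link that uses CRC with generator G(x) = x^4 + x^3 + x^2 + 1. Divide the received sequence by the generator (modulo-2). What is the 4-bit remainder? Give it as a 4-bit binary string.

Modulo-2 division of 10001001011010101 by 11101:
  pos 0: 10001 XOR 11101 = 01100
  pos 1: 11000 XOR 11101 = 00101
  pos 3: 10101 XOR 11101 = 01000
  pos 4: 10000 XOR 11101 = 01101
  pos 5: 11011 XOR 11101 = 00110
  pos 7: 11010 XOR 11101 = 00111
  pos 9: 11110 XOR 11101 = 00011
  pos 12: 11101 XOR 11101 = 00000
Remainder = 0000 (zero — the frame passes the CRC check).

0000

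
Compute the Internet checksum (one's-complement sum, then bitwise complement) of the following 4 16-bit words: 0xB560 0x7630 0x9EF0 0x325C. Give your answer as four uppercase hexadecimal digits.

0322

One's-complement addition (fold any carry out of bit 15 back into bit 0):
  0xB560 + 0x7630 = 0x12B90 → wrap carry → 0x2B91
  0x2B91 + 0x9EF0 = 0x0CA81
  0xCA81 + 0x325C = 0x0FCDD
One's-complement sum = 0xFCDD.
Checksum = ~0xFCDD & 0xFFFF = 0x0322.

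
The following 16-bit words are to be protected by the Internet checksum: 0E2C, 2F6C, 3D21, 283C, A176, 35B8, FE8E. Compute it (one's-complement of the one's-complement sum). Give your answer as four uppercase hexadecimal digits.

874C

One's-complement addition (fold any carry out of bit 15 back into bit 0):
  0x0E2C + 0x2F6C = 0x03D98
  0x3D98 + 0x3D21 = 0x07AB9
  0x7AB9 + 0x283C = 0x0A2F5
  0xA2F5 + 0xA176 = 0x1446B → wrap carry → 0x446C
  0x446C + 0x35B8 = 0x07A24
  0x7A24 + 0xFE8E = 0x178B2 → wrap carry → 0x78B3
One's-complement sum = 0x78B3.
Checksum = ~0x78B3 & 0xFFFF = 0x874C.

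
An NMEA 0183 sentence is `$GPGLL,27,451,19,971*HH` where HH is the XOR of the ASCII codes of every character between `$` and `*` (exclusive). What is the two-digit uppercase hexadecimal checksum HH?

XOR the ASCII codes of the payload characters:
  'G' = 0x47 → acc = 0x47
  'P' = 0x50 → acc = 0x17
  'G' = 0x47 → acc = 0x50
  'L' = 0x4C → acc = 0x1C
  'L' = 0x4C → acc = 0x50
  ',' = 0x2C → acc = 0x7C
  '2' = 0x32 → acc = 0x4E
  '7' = 0x37 → acc = 0x79
  ',' = 0x2C → acc = 0x55
  '4' = 0x34 → acc = 0x61
  '5' = 0x35 → acc = 0x54
  '1' = 0x31 → acc = 0x65
  ',' = 0x2C → acc = 0x49
  '1' = 0x31 → acc = 0x78
  '9' = 0x39 → acc = 0x41
  ',' = 0x2C → acc = 0x6D
  '9' = 0x39 → acc = 0x54
  '7' = 0x37 → acc = 0x63
  '1' = 0x31 → acc = 0x52
Checksum = 0x52.

52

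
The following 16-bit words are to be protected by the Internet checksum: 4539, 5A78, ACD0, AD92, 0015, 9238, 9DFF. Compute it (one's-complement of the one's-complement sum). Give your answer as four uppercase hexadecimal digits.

One's-complement addition (fold any carry out of bit 15 back into bit 0):
  0x4539 + 0x5A78 = 0x09FB1
  0x9FB1 + 0xACD0 = 0x14C81 → wrap carry → 0x4C82
  0x4C82 + 0xAD92 = 0x0FA14
  0xFA14 + 0x0015 = 0x0FA29
  0xFA29 + 0x9238 = 0x18C61 → wrap carry → 0x8C62
  0x8C62 + 0x9DFF = 0x12A61 → wrap carry → 0x2A62
One's-complement sum = 0x2A62.
Checksum = ~0x2A62 & 0xFFFF = 0xD59D.

D59D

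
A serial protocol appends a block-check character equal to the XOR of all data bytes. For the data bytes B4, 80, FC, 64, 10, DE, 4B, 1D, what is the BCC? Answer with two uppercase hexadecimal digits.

XOR the bytes together:
  start with 0xB4
  0xB4 ⊕ 0x80 = 0x34
  0x34 ⊕ 0xFC = 0xC8
  0xC8 ⊕ 0x64 = 0xAC
  0xAC ⊕ 0x10 = 0xBC
  0xBC ⊕ 0xDE = 0x62
  0x62 ⊕ 0x4B = 0x29
  0x29 ⊕ 0x1D = 0x34

34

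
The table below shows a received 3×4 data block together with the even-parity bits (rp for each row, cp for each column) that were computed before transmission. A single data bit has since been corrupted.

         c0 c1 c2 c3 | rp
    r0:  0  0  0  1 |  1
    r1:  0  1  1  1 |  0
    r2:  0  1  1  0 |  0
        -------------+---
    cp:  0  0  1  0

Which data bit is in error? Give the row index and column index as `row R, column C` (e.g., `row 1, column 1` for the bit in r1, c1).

Recompute each row's even parity and compare to rp:
  r0: data parity 1, sent rp 1 → ok
  r1: data parity 1, sent rp 0 → mismatch
  r2: data parity 0, sent rp 0 → ok
Recompute each column's even parity and compare to cp:
  c0: data parity 0, sent cp 0 → ok
  c1: data parity 0, sent cp 0 → ok
  c2: data parity 0, sent cp 1 → mismatch
  c3: data parity 0, sent cp 0 → ok
Exactly one row (r1) and one column (c2) fail → the flipped bit is at their intersection.

row 1, column 2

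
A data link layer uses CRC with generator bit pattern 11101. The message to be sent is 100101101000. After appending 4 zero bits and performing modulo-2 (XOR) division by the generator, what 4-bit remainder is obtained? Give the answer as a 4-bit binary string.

Append 4 zeros: 1001011010000000. Divide by 11101 (XOR where the leading bit is 1):
  pos 0: 10010 XOR 11101 = 01111
  pos 1: 11111 XOR 11101 = 00010
  pos 4: 10101 XOR 11101 = 01000
  pos 5: 10000 XOR 11101 = 01101
  pos 6: 11010 XOR 11101 = 00111
  pos 8: 11100 XOR 11101 = 00001
Remainder (last 4 bits) = 1000. This is the CRC / FCS.

1000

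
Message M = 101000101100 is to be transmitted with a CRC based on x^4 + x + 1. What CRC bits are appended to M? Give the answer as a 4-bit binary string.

0001

Append 4 zeros: 1010001011000000. Divide by 10011 (XOR where the leading bit is 1):
  pos 0: 10100 XOR 10011 = 00111
  pos 2: 11101 XOR 10011 = 01110
  pos 3: 11100 XOR 10011 = 01111
  pos 4: 11111 XOR 10011 = 01100
  pos 5: 11001 XOR 10011 = 01010
  pos 6: 10100 XOR 10011 = 00111
  pos 8: 11100 XOR 10011 = 01111
  pos 9: 11110 XOR 10011 = 01101
  pos 10: 11010 XOR 10011 = 01001
  pos 11: 10010 XOR 10011 = 00001
Remainder (last 4 bits) = 0001. This is the CRC / FCS.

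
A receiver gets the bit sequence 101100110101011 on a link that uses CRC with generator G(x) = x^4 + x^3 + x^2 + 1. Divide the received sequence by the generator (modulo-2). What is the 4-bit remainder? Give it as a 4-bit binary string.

Modulo-2 division of 101100110101011 by 11101:
  pos 0: 10110 XOR 11101 = 01011
  pos 1: 10110 XOR 11101 = 01011
  pos 2: 10111 XOR 11101 = 01010
  pos 3: 10101 XOR 11101 = 01000
  pos 4: 10000 XOR 11101 = 01101
  pos 5: 11011 XOR 11101 = 00110
  pos 7: 11001 XOR 11101 = 00100
  pos 9: 10001 XOR 11101 = 01100
  pos 10: 11001 XOR 11101 = 00100
Remainder = 0100 (nonzero — an error is detected).

0100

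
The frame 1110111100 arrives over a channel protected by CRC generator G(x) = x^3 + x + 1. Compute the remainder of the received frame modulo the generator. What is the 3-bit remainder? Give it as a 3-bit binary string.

001

Modulo-2 division of 1110111100 by 1011:
  pos 0: 1110 XOR 1011 = 0101
  pos 1: 1011 XOR 1011 = 0000
  pos 5: 1110 XOR 1011 = 0101
  pos 6: 1010 XOR 1011 = 0001
Remainder = 001 (nonzero — an error is detected).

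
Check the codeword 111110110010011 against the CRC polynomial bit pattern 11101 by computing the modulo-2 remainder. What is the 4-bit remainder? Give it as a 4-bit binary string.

Modulo-2 division of 111110110010011 by 11101:
  pos 0: 11111 XOR 11101 = 00010
  pos 3: 10011 XOR 11101 = 01110
  pos 4: 11100 XOR 11101 = 00001
  pos 8: 10100 XOR 11101 = 01001
  pos 9: 10011 XOR 11101 = 01110
  pos 10: 11101 XOR 11101 = 00000
Remainder = 0000 (zero — the frame passes the CRC check).

0000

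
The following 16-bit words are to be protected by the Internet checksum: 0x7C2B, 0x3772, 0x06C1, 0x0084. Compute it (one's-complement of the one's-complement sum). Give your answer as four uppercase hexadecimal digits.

One's-complement addition (fold any carry out of bit 15 back into bit 0):
  0x7C2B + 0x3772 = 0x0B39D
  0xB39D + 0x06C1 = 0x0BA5E
  0xBA5E + 0x0084 = 0x0BAE2
One's-complement sum = 0xBAE2.
Checksum = ~0xBAE2 & 0xFFFF = 0x451D.

451D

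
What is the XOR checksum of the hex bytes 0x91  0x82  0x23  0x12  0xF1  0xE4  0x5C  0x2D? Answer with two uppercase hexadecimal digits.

XOR the bytes together:
  start with 0x91
  0x91 ⊕ 0x82 = 0x13
  0x13 ⊕ 0x23 = 0x30
  0x30 ⊕ 0x12 = 0x22
  0x22 ⊕ 0xF1 = 0xD3
  0xD3 ⊕ 0xE4 = 0x37
  0x37 ⊕ 0x5C = 0x6B
  0x6B ⊕ 0x2D = 0x46

46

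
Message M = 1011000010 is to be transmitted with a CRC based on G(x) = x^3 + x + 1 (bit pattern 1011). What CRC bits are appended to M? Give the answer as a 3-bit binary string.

110

Append 3 zeros: 1011000010000. Divide by 1011 (XOR where the leading bit is 1):
  pos 0: 1011 XOR 1011 = 0000
  pos 8: 1000 XOR 1011 = 0011
Remainder (last 3 bits) = 110. This is the CRC / FCS.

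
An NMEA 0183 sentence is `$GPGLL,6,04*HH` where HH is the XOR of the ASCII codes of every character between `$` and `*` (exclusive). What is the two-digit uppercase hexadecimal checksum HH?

XOR the ASCII codes of the payload characters:
  'G' = 0x47 → acc = 0x47
  'P' = 0x50 → acc = 0x17
  'G' = 0x47 → acc = 0x50
  'L' = 0x4C → acc = 0x1C
  'L' = 0x4C → acc = 0x50
  ',' = 0x2C → acc = 0x7C
  '6' = 0x36 → acc = 0x4A
  ',' = 0x2C → acc = 0x66
  '0' = 0x30 → acc = 0x56
  '4' = 0x34 → acc = 0x62
Checksum = 0x62.

62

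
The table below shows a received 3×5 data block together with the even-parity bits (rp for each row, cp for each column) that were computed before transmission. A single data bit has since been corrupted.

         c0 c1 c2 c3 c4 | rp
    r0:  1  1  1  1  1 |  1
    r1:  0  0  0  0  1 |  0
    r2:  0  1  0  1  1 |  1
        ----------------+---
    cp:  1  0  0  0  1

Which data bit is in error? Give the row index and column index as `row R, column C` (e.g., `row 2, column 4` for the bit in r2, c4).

Recompute each row's even parity and compare to rp:
  r0: data parity 1, sent rp 1 → ok
  r1: data parity 1, sent rp 0 → mismatch
  r2: data parity 1, sent rp 1 → ok
Recompute each column's even parity and compare to cp:
  c0: data parity 1, sent cp 1 → ok
  c1: data parity 0, sent cp 0 → ok
  c2: data parity 1, sent cp 0 → mismatch
  c3: data parity 0, sent cp 0 → ok
  c4: data parity 1, sent cp 1 → ok
Exactly one row (r1) and one column (c2) fail → the flipped bit is at their intersection.

row 1, column 2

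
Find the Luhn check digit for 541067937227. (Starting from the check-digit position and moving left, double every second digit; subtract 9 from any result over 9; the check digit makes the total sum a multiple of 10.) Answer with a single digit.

Partial digits right→left: 7 2 2 7 3 9 7 6 0 1 4 5
Double every second digit counting from the check-digit position (so the 1st, 3rd, 5th, ... of the partial from the right).
  doubled (with −9 where >9): 5 4 6 5 0 8 → sum 28
  kept as-is: 2 7 9 6 1 5 → sum 30
Total = 28 + 30 = 58.
Check digit = (10 − (58 mod 10)) mod 10 = 2.

2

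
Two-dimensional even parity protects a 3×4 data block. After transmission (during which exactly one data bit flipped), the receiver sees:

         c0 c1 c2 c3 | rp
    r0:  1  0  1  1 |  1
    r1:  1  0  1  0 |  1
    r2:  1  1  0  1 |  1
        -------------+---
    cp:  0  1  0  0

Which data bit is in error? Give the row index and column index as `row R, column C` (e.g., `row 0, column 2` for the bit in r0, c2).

row 1, column 0

Recompute each row's even parity and compare to rp:
  r0: data parity 1, sent rp 1 → ok
  r1: data parity 0, sent rp 1 → mismatch
  r2: data parity 1, sent rp 1 → ok
Recompute each column's even parity and compare to cp:
  c0: data parity 1, sent cp 0 → mismatch
  c1: data parity 1, sent cp 1 → ok
  c2: data parity 0, sent cp 0 → ok
  c3: data parity 0, sent cp 0 → ok
Exactly one row (r1) and one column (c0) fail → the flipped bit is at their intersection.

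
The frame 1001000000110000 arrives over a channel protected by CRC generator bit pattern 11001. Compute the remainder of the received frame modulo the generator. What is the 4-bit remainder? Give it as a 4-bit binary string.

Modulo-2 division of 1001000000110000 by 11001:
  pos 0: 10010 XOR 11001 = 01011
  pos 1: 10110 XOR 11001 = 01111
  pos 2: 11110 XOR 11001 = 00111
  pos 4: 11100 XOR 11001 = 00101
  pos 6: 10101 XOR 11001 = 01100
  pos 7: 11001 XOR 11001 = 00000
Remainder = 0000 (zero — the frame passes the CRC check).

0000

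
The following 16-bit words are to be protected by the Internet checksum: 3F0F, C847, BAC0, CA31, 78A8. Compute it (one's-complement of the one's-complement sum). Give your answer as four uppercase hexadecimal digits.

FB0D

One's-complement addition (fold any carry out of bit 15 back into bit 0):
  0x3F0F + 0xC847 = 0x10756 → wrap carry → 0x0757
  0x0757 + 0xBAC0 = 0x0C217
  0xC217 + 0xCA31 = 0x18C48 → wrap carry → 0x8C49
  0x8C49 + 0x78A8 = 0x104F1 → wrap carry → 0x04F2
One's-complement sum = 0x04F2.
Checksum = ~0x04F2 & 0xFFFF = 0xFB0D.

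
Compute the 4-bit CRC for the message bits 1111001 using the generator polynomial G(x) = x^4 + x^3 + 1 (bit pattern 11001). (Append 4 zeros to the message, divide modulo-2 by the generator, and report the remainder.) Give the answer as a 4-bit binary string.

Append 4 zeros: 11110010000. Divide by 11001 (XOR where the leading bit is 1):
  pos 0: 11110 XOR 11001 = 00111
  pos 2: 11101 XOR 11001 = 00100
  pos 4: 10000 XOR 11001 = 01001
  pos 5: 10010 XOR 11001 = 01011
  pos 6: 10110 XOR 11001 = 01111
Remainder (last 4 bits) = 1111. This is the CRC / FCS.

1111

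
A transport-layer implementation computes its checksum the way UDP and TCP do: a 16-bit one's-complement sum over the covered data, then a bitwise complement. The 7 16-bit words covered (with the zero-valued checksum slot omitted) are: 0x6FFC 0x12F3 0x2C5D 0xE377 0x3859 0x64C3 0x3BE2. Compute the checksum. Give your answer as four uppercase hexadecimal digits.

943C

One's-complement addition (fold any carry out of bit 15 back into bit 0):
  0x6FFC + 0x12F3 = 0x082EF
  0x82EF + 0x2C5D = 0x0AF4C
  0xAF4C + 0xE377 = 0x192C3 → wrap carry → 0x92C4
  0x92C4 + 0x3859 = 0x0CB1D
  0xCB1D + 0x64C3 = 0x12FE0 → wrap carry → 0x2FE1
  0x2FE1 + 0x3BE2 = 0x06BC3
One's-complement sum = 0x6BC3.
Checksum = ~0x6BC3 & 0xFFFF = 0x943C.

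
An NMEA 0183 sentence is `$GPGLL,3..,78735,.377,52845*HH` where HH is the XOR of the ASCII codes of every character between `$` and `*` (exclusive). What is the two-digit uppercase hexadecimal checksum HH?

7E

XOR the ASCII codes of the payload characters:
  'G' = 0x47 → acc = 0x47
  'P' = 0x50 → acc = 0x17
  'G' = 0x47 → acc = 0x50
  'L' = 0x4C → acc = 0x1C
  'L' = 0x4C → acc = 0x50
  ',' = 0x2C → acc = 0x7C
  '3' = 0x33 → acc = 0x4F
  '.' = 0x2E → acc = 0x61
  '.' = 0x2E → acc = 0x4F
  ',' = 0x2C → acc = 0x63
  '7' = 0x37 → acc = 0x54
  '8' = 0x38 → acc = 0x6C
  '7' = 0x37 → acc = 0x5B
  '3' = 0x33 → acc = 0x68
  '5' = 0x35 → acc = 0x5D
  ',' = 0x2C → acc = 0x71
  '.' = 0x2E → acc = 0x5F
  '3' = 0x33 → acc = 0x6C
  '7' = 0x37 → acc = 0x5B
  '7' = 0x37 → acc = 0x6C
  ',' = 0x2C → acc = 0x40
  '5' = 0x35 → acc = 0x75
  '2' = 0x32 → acc = 0x47
  '8' = 0x38 → acc = 0x7F
  '4' = 0x34 → acc = 0x4B
  '5' = 0x35 → acc = 0x7E
Checksum = 0x7E.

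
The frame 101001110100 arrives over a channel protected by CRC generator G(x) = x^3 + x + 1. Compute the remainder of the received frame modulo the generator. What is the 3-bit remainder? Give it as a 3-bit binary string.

010

Modulo-2 division of 101001110100 by 1011:
  pos 0: 1010 XOR 1011 = 0001
  pos 3: 1011 XOR 1011 = 0000
  pos 7: 1010 XOR 1011 = 0001
Remainder = 010 (nonzero — an error is detected).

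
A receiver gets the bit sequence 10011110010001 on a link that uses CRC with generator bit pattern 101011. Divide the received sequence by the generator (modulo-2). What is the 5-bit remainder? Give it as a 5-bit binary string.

Modulo-2 division of 10011110010001 by 101011:
  pos 0: 100111 XOR 101011 = 001100
  pos 2: 110010 XOR 101011 = 011001
  pos 3: 110010 XOR 101011 = 011001
  pos 4: 110011 XOR 101011 = 011000
  pos 5: 110000 XOR 101011 = 011011
  pos 6: 110110 XOR 101011 = 011101
  pos 7: 111010 XOR 101011 = 010001
  pos 8: 100011 XOR 101011 = 001000
Remainder = 01000 (nonzero — an error is detected).

01000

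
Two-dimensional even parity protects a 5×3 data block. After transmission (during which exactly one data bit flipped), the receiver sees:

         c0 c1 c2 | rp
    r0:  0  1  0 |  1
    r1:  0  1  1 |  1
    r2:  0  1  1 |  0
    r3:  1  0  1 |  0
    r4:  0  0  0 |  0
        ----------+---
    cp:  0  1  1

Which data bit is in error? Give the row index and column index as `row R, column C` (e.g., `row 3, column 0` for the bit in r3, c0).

row 1, column 0

Recompute each row's even parity and compare to rp:
  r0: data parity 1, sent rp 1 → ok
  r1: data parity 0, sent rp 1 → mismatch
  r2: data parity 0, sent rp 0 → ok
  r3: data parity 0, sent rp 0 → ok
  r4: data parity 0, sent rp 0 → ok
Recompute each column's even parity and compare to cp:
  c0: data parity 1, sent cp 0 → mismatch
  c1: data parity 1, sent cp 1 → ok
  c2: data parity 1, sent cp 1 → ok
Exactly one row (r1) and one column (c0) fail → the flipped bit is at their intersection.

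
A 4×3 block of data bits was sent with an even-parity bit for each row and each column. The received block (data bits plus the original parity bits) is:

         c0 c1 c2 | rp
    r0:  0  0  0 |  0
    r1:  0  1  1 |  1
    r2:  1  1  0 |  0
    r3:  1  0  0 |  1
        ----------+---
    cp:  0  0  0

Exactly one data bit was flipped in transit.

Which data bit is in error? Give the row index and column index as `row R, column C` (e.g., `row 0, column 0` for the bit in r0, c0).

Recompute each row's even parity and compare to rp:
  r0: data parity 0, sent rp 0 → ok
  r1: data parity 0, sent rp 1 → mismatch
  r2: data parity 0, sent rp 0 → ok
  r3: data parity 1, sent rp 1 → ok
Recompute each column's even parity and compare to cp:
  c0: data parity 0, sent cp 0 → ok
  c1: data parity 0, sent cp 0 → ok
  c2: data parity 1, sent cp 0 → mismatch
Exactly one row (r1) and one column (c2) fail → the flipped bit is at their intersection.

row 1, column 2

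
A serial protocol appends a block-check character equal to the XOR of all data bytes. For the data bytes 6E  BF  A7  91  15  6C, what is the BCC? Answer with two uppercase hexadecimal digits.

XOR the bytes together:
  start with 0x6E
  0x6E ⊕ 0xBF = 0xD1
  0xD1 ⊕ 0xA7 = 0x76
  0x76 ⊕ 0x91 = 0xE7
  0xE7 ⊕ 0x15 = 0xF2
  0xF2 ⊕ 0x6C = 0x9E

9E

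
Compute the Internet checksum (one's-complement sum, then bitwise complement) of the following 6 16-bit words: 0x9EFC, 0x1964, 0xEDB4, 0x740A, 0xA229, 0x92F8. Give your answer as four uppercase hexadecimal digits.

B0BD

One's-complement addition (fold any carry out of bit 15 back into bit 0):
  0x9EFC + 0x1964 = 0x0B860
  0xB860 + 0xEDB4 = 0x1A614 → wrap carry → 0xA615
  0xA615 + 0x740A = 0x11A1F → wrap carry → 0x1A20
  0x1A20 + 0xA229 = 0x0BC49
  0xBC49 + 0x92F8 = 0x14F41 → wrap carry → 0x4F42
One's-complement sum = 0x4F42.
Checksum = ~0x4F42 & 0xFFFF = 0xB0BD.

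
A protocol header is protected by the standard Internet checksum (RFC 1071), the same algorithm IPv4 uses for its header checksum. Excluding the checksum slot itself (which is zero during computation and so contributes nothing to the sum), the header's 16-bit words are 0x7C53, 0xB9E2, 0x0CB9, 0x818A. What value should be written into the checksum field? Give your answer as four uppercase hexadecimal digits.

3B86

One's-complement addition (fold any carry out of bit 15 back into bit 0):
  0x7C53 + 0xB9E2 = 0x13635 → wrap carry → 0x3636
  0x3636 + 0x0CB9 = 0x042EF
  0x42EF + 0x818A = 0x0C479
One's-complement sum = 0xC479.
Checksum = ~0xC479 & 0xFFFF = 0x3B86.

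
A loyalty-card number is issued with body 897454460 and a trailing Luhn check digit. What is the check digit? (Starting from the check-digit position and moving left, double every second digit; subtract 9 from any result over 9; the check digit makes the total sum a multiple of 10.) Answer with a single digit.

6

Partial digits right→left: 0 6 4 4 5 4 7 9 8
Double every second digit counting from the check-digit position (so the 1st, 3rd, 5th, ... of the partial from the right).
  doubled (with −9 where >9): 0 8 1 5 7 → sum 21
  kept as-is: 6 4 4 9 → sum 23
Total = 21 + 23 = 44.
Check digit = (10 − (44 mod 10)) mod 10 = 6.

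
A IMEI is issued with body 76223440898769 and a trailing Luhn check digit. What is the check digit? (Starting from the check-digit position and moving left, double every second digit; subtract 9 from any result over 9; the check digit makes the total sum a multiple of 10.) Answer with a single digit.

Partial digits right→left: 9 6 7 8 9 8 0 4 4 3 2 2 6 7
Double every second digit counting from the check-digit position (so the 1st, 3rd, 5th, ... of the partial from the right).
  doubled (with −9 where >9): 9 5 9 0 8 4 3 → sum 38
  kept as-is: 6 8 8 4 3 2 7 → sum 38
Total = 38 + 38 = 76.
Check digit = (10 − (76 mod 10)) mod 10 = 4.

4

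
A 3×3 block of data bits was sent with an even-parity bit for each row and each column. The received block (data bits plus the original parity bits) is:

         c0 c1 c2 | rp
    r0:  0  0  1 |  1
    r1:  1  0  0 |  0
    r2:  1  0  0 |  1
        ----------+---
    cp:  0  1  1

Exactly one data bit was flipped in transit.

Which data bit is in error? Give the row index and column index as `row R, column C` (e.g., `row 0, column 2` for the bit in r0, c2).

Recompute each row's even parity and compare to rp:
  r0: data parity 1, sent rp 1 → ok
  r1: data parity 1, sent rp 0 → mismatch
  r2: data parity 1, sent rp 1 → ok
Recompute each column's even parity and compare to cp:
  c0: data parity 0, sent cp 0 → ok
  c1: data parity 0, sent cp 1 → mismatch
  c2: data parity 1, sent cp 1 → ok
Exactly one row (r1) and one column (c1) fail → the flipped bit is at their intersection.

row 1, column 1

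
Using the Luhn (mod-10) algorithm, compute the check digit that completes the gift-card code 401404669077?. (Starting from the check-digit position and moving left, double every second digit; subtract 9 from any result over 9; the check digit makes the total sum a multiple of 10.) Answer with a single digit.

Partial digits right→left: 7 7 0 9 6 6 4 0 4 1 0 4
Double every second digit counting from the check-digit position (so the 1st, 3rd, 5th, ... of the partial from the right).
  doubled (with −9 where >9): 5 0 3 8 8 0 → sum 24
  kept as-is: 7 9 6 0 1 4 → sum 27
Total = 24 + 27 = 51.
Check digit = (10 − (51 mod 10)) mod 10 = 9.

9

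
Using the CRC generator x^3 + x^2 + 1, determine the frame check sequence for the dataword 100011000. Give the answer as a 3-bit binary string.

000

Append 3 zeros: 100011000000. Divide by 1101 (XOR where the leading bit is 1):
  pos 0: 1000 XOR 1101 = 0101
  pos 1: 1011 XOR 1101 = 0110
  pos 2: 1101 XOR 1101 = 0000
Remainder (last 3 bits) = 000. This is the CRC / FCS.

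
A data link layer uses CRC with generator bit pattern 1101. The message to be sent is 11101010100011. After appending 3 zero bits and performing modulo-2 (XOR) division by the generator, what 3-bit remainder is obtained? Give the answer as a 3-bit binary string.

001

Append 3 zeros: 11101010100011000. Divide by 1101 (XOR where the leading bit is 1):
  pos 0: 1110 XOR 1101 = 0011
  pos 2: 1110 XOR 1101 = 0011
  pos 4: 1110 XOR 1101 = 0011
  pos 6: 1110 XOR 1101 = 0011
  pos 8: 1100 XOR 1101 = 0001
  pos 11: 1110 XOR 1101 = 0011
  pos 13: 1100 XOR 1101 = 0001
Remainder (last 3 bits) = 001. This is the CRC / FCS.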